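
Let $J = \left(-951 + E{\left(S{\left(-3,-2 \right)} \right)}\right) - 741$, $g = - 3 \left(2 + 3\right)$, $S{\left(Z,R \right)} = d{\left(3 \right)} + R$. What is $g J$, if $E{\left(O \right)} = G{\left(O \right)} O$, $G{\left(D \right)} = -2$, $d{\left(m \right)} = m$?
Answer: $25410$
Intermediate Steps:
$S{\left(Z,R \right)} = 3 + R$
$g = -15$ ($g = \left(-3\right) 5 = -15$)
$E{\left(O \right)} = - 2 O$
$J = -1694$ ($J = \left(-951 - 2 \left(3 - 2\right)\right) - 741 = \left(-951 - 2\right) - 741 = -953 - 741 = -1694$)
$g J = \left(-15\right) \left(-1694\right) = 25410$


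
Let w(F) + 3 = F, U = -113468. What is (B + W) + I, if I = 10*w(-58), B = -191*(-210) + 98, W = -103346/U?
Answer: 2246604605/56734 ≈ 39599.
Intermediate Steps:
w(F) = -3 + F
W = 51673/56734 (W = -103346/(-113468) = -103346*(-1/113468) = 51673/56734 ≈ 0.91079)
B = 40208 (B = 40110 + 98 = 40208)
I = -610 (I = 10*(-3 - 58) = 10*(-61) = -610)
(B + W) + I = (40208 + 51673/56734) - 610 = 2281212345/56734 - 610 = 2246604605/56734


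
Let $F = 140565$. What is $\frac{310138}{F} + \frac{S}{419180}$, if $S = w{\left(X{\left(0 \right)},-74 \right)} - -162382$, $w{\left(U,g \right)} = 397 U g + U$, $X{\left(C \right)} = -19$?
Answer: $\frac{46257410953}{11784407340} \approx 3.9253$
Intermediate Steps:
$w{\left(U,g \right)} = U + 397 U g$ ($w{\left(U,g \right)} = 397 U g + U = U + 397 U g$)
$S = 720545$ ($S = - 19 \left(1 + 397 \left(-74\right)\right) - -162382 = - 19 \left(1 - 29378\right) + 162382 = \left(-19\right) \left(-29377\right) + 162382 = 558163 + 162382 = 720545$)
$\frac{310138}{F} + \frac{S}{419180} = \frac{310138}{140565} + \frac{720545}{419180} = 310138 \cdot \frac{1}{140565} + 720545 \cdot \frac{1}{419180} = \frac{310138}{140565} + \frac{144109}{83836} = \frac{46257410953}{11784407340}$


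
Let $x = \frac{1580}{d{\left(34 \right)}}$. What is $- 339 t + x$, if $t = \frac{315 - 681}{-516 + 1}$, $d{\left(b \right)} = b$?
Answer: $- \frac{1702408}{8755} \approx -194.45$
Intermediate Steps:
$x = \frac{790}{17}$ ($x = \frac{1580}{34} = 1580 \cdot \frac{1}{34} = \frac{790}{17} \approx 46.471$)
$t = \frac{366}{515}$ ($t = - \frac{366}{-515} = \left(-366\right) \left(- \frac{1}{515}\right) = \frac{366}{515} \approx 0.71068$)
$- 339 t + x = \left(-339\right) \frac{366}{515} + \frac{790}{17} = - \frac{124074}{515} + \frac{790}{17} = - \frac{1702408}{8755}$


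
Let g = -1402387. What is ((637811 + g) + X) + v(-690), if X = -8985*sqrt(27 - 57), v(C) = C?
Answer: -765266 - 8985*I*sqrt(30) ≈ -7.6527e+5 - 49213.0*I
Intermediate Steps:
X = -8985*I*sqrt(30) ≈ -49213.0*I
((637811 + g) + X) + v(-690) = ((637811 - 1402387) - 8985*I*sqrt(30)) - 690 = (-764576 - 8985*I*sqrt(30)) - 690 = -765266 - 8985*I*sqrt(30)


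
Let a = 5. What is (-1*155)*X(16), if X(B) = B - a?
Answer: -1705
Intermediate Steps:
X(B) = -5 + B (X(B) = B - 1*5 = B - 5 = -5 + B)
(-1*155)*X(16) = (-1*155)*(-5 + 16) = -155*11 = -1705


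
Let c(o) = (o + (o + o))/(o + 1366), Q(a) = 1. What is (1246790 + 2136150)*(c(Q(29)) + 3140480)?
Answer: 14523083757259220/1367 ≈ 1.0624e+13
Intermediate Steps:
c(o) = 3*o/(1366 + o) (c(o) = (o + 2*o)/(1366 + o) = (3*o)/(1366 + o) = 3*o/(1366 + o))
(1246790 + 2136150)*(c(Q(29)) + 3140480) = (1246790 + 2136150)*(3*1/(1366 + 1) + 3140480) = 3382940*(3*1/1367 + 3140480) = 3382940*(3*1*(1/1367) + 3140480) = 3382940*(3/1367 + 3140480) = 3382940*(4293036163/1367) = 14523083757259220/1367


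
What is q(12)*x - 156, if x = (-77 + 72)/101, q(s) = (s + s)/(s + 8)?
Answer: -15762/101 ≈ -156.06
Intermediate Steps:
q(s) = 2*s/(8 + s) (q(s) = (2*s)/(8 + s) = 2*s/(8 + s))
x = -5/101 (x = -5*1/101 = -5/101 ≈ -0.049505)
q(12)*x - 156 = (2*12/(8 + 12))*(-5/101) - 156 = (2*12/20)*(-5/101) - 156 = (2*12*(1/20))*(-5/101) - 156 = (6/5)*(-5/101) - 156 = -6/101 - 156 = -15762/101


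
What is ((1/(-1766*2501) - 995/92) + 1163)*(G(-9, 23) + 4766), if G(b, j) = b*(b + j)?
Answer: 271545335350920/50792809 ≈ 5.3461e+6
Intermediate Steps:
((1/(-1766*2501) - 995/92) + 1163)*(G(-9, 23) + 4766) = ((1/(-1766*2501) - 995/92) + 1163)*(-9*(-9 + 23) + 4766) = ((-1/1766*1/2501 - 995*1/92) + 1163)*(-9*14 + 4766) = ((-1/4416766 - 995/92) + 1163)*(-126 + 4766) = (-2197341131/203171236 + 1163)*4640 = (234090806337/203171236)*4640 = 271545335350920/50792809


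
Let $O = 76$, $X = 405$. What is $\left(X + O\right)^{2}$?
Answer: $231361$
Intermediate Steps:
$\left(X + O\right)^{2} = \left(405 + 76\right)^{2} = 481^{2} = 231361$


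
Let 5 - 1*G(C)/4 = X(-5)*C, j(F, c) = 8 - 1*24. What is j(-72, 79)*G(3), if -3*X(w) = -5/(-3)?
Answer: -1280/3 ≈ -426.67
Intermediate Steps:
X(w) = -5/9 (X(w) = -(-5)/(3*(-3)) = -(-5)*(-1)/(3*3) = -1/3*5/3 = -5/9)
j(F, c) = -16 (j(F, c) = 8 - 24 = -16)
G(C) = 20 + 20*C/9 (G(C) = 20 - (-20)*C/9 = 20 + 20*C/9)
j(-72, 79)*G(3) = -16*(20 + (20/9)*3) = -16*(20 + 20/3) = -16*80/3 = -1280/3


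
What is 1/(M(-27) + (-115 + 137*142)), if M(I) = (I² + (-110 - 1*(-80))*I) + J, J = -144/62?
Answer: 31/647146 ≈ 4.7903e-5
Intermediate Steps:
J = -72/31 (J = -144*1/62 = -72/31 ≈ -2.3226)
M(I) = -72/31 + I² - 30*I (M(I) = (I² + (-110 - 1*(-80))*I) - 72/31 = (I² + (-110 + 80)*I) - 72/31 = (I² - 30*I) - 72/31 = -72/31 + I² - 30*I)
1/(M(-27) + (-115 + 137*142)) = 1/((-72/31 + (-27)² - 30*(-27)) + (-115 + 137*142)) = 1/((-72/31 + 729 + 810) + (-115 + 19454)) = 1/(47637/31 + 19339) = 1/(647146/31) = 31/647146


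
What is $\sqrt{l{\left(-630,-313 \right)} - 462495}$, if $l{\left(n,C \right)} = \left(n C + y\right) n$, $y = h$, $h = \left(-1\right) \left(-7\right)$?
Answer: $i \sqrt{124696605} \approx 11167.0 i$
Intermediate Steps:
$h = 7$
$y = 7$
$l{\left(n,C \right)} = n \left(7 + C n\right)$ ($l{\left(n,C \right)} = \left(n C + 7\right) n = \left(C n + 7\right) n = \left(7 + C n\right) n = n \left(7 + C n\right)$)
$\sqrt{l{\left(-630,-313 \right)} - 462495} = \sqrt{- 630 \left(7 - -197190\right) - 462495} = \sqrt{- 630 \left(7 + 197190\right) - 462495} = \sqrt{\left(-630\right) 197197 - 462495} = \sqrt{-124234110 - 462495} = \sqrt{-124696605} = i \sqrt{124696605}$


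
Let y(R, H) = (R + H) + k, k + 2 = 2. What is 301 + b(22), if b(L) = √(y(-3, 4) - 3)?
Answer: 301 + I*√2 ≈ 301.0 + 1.4142*I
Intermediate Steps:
k = 0 (k = -2 + 2 = 0)
y(R, H) = H + R (y(R, H) = (R + H) + 0 = (H + R) + 0 = H + R)
b(L) = I*√2 (b(L) = √((4 - 3) - 3) = √(1 - 3) = √(-2) = I*√2)
301 + b(22) = 301 + I*√2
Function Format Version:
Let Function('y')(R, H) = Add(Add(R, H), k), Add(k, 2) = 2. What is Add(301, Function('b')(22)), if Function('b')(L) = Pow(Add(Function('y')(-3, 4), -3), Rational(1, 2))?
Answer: Add(301, Mul(I, Pow(2, Rational(1, 2)))) ≈ Add(301.00, Mul(1.4142, I))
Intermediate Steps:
k = 0 (k = Add(-2, 2) = 0)
Function('y')(R, H) = Add(H, R) (Function('y')(R, H) = Add(Add(R, H), 0) = Add(Add(H, R), 0) = Add(H, R))
Function('b')(L) = Mul(I, Pow(2, Rational(1, 2))) (Function('b')(L) = Pow(Add(Add(4, -3), -3), Rational(1, 2)) = Pow(Add(1, -3), Rational(1, 2)) = Pow(-2, Rational(1, 2)) = Mul(I, Pow(2, Rational(1, 2))))
Add(301, Function('b')(22)) = Add(301, Mul(I, Pow(2, Rational(1, 2))))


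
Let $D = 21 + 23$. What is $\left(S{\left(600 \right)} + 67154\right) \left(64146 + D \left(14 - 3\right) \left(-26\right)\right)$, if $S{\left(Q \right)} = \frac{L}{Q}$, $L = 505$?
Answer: $\frac{207758276761}{60} \approx 3.4626 \cdot 10^{9}$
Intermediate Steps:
$S{\left(Q \right)} = \frac{505}{Q}$
$D = 44$
$\left(S{\left(600 \right)} + 67154\right) \left(64146 + D \left(14 - 3\right) \left(-26\right)\right) = \left(\frac{505}{600} + 67154\right) \left(64146 + 44 \left(14 - 3\right) \left(-26\right)\right) = \left(505 \cdot \frac{1}{600} + 67154\right) \left(64146 + 44 \cdot 11 \left(-26\right)\right) = \left(\frac{101}{120} + 67154\right) \left(64146 + 484 \left(-26\right)\right) = \frac{8058581 \left(64146 - 12584\right)}{120} = \frac{8058581}{120} \cdot 51562 = \frac{207758276761}{60}$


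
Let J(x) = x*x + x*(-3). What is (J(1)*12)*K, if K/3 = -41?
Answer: 2952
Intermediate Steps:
K = -123 (K = 3*(-41) = -123)
J(x) = x**2 - 3*x
(J(1)*12)*K = ((1*(-3 + 1))*12)*(-123) = ((1*(-2))*12)*(-123) = -2*12*(-123) = -24*(-123) = 2952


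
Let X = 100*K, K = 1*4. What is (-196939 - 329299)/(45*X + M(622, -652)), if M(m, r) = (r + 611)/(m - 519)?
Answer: -54202514/1853959 ≈ -29.236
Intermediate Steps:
K = 4
M(m, r) = (611 + r)/(-519 + m)
X = 400 (X = 100*4 = 400)
(-196939 - 329299)/(45*X + M(622, -652)) = (-196939 - 329299)/(45*400 + (611 - 652)/(-519 + 622)) = -526238/(18000 - 41/103) = -526238/1853959/103 = -526238*103/1853959 = -54202514/1853959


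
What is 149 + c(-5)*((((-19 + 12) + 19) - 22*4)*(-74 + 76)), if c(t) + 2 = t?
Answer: 1213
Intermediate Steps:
c(t) = -2 + t
149 + c(-5)*((((-19 + 12) + 19) - 22*4)*(-74 + 76)) = 149 + (-2 - 5)*((((-19 + 12) + 19) - 22*4)*(-74 + 76)) = 149 - 7*((-7 + 19) - 88)*2 = 149 - 7*(12 - 88)*2 = 149 - (-532)*2 = 149 - 7*(-152) = 149 + 1064 = 1213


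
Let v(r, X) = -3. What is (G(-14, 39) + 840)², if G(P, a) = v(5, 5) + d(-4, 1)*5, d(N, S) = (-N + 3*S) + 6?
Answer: 813604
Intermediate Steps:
d(N, S) = 6 - N + 3*S
G(P, a) = 62 (G(P, a) = -3 + (6 - 1*(-4) + 3*1)*5 = -3 + (6 + 4 + 3)*5 = -3 + 13*5 = -3 + 65 = 62)
(G(-14, 39) + 840)² = (62 + 840)² = 902² = 813604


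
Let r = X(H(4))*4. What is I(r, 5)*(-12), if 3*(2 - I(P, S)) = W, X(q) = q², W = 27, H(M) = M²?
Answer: 84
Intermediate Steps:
r = 1024 (r = (4²)²*4 = 16²*4 = 256*4 = 1024)
I(P, S) = -7 (I(P, S) = 2 - ⅓*27 = 2 - 9 = -7)
I(r, 5)*(-12) = -7*(-12) = 84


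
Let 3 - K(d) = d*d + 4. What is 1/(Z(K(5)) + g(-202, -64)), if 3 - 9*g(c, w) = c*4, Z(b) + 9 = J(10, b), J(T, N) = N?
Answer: 9/496 ≈ 0.018145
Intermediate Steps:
K(d) = -1 - d**2 (K(d) = 3 - (d*d + 4) = 3 - (d**2 + 4) = 3 - (4 + d**2) = 3 + (-4 - d**2) = -1 - d**2)
Z(b) = -9 + b
g(c, w) = 1/3 - 4*c/9 (g(c, w) = 1/3 - c*4/9 = 1/3 - 4*c/9)
1/(Z(K(5)) + g(-202, -64)) = 1/((-9 + (-1 - 1*5**2)) + (1/3 - 4/9*(-202))) = 1/((-9 + (-1 - 1*25)) + (1/3 + 808/9)) = 1/((-9 + (-1 - 25)) + 811/9) = 1/((-9 - 26) + 811/9) = 1/(-35 + 811/9) = 1/(496/9) = 9/496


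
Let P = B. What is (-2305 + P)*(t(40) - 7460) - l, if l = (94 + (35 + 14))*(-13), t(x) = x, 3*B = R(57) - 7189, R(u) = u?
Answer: 104234317/3 ≈ 3.4745e+7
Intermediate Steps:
B = -7132/3 (B = (57 - 7189)/3 = (⅓)*(-7132) = -7132/3 ≈ -2377.3)
P = -7132/3 ≈ -2377.3
l = -1859 (l = (94 + 49)*(-13) = 143*(-13) = -1859)
(-2305 + P)*(t(40) - 7460) - l = (-2305 - 7132/3)*(40 - 7460) - 1*(-1859) = -14047/3*(-7420) + 1859 = 104228740/3 + 1859 = 104234317/3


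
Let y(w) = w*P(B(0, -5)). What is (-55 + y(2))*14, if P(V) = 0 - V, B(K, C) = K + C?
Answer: -630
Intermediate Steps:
B(K, C) = C + K
P(V) = -V
y(w) = 5*w (y(w) = w*(-(-5 + 0)) = w*(-1*(-5)) = w*5 = 5*w)
(-55 + y(2))*14 = (-55 + 5*2)*14 = (-55 + 10)*14 = -45*14 = -630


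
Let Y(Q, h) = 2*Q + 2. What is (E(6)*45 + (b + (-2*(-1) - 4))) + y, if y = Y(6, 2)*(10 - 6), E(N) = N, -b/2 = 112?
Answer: 100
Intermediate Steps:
b = -224 (b = -2*112 = -224)
Y(Q, h) = 2 + 2*Q
y = 56 (y = (2 + 2*6)*(10 - 6) = (2 + 12)*4 = 14*4 = 56)
(E(6)*45 + (b + (-2*(-1) - 4))) + y = (6*45 + (-224 + (-2*(-1) - 4))) + 56 = (270 + (-224 + (2 - 4))) + 56 = (270 + (-224 - 2)) + 56 = (270 - 226) + 56 = 44 + 56 = 100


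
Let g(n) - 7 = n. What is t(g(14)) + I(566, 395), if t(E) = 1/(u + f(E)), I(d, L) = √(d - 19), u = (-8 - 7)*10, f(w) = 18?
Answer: -1/132 + √547 ≈ 23.380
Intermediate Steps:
g(n) = 7 + n
u = -150 (u = -15*10 = -150)
I(d, L) = √(-19 + d)
t(E) = -1/132 (t(E) = 1/(-150 + 18) = 1/(-132) = -1/132)
t(g(14)) + I(566, 395) = -1/132 + √(-19 + 566) = -1/132 + √547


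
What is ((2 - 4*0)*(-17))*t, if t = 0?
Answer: 0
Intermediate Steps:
((2 - 4*0)*(-17))*t = ((2 - 4*0)*(-17))*0 = ((2 + 0)*(-17))*0 = (2*(-17))*0 = -34*0 = 0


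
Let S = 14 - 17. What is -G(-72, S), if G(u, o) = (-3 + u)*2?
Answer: 150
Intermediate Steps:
S = -3
G(u, o) = -6 + 2*u
-G(-72, S) = -(-6 + 2*(-72)) = -(-6 - 144) = -1*(-150) = 150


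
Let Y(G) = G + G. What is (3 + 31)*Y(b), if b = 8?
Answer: 544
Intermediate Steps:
Y(G) = 2*G
(3 + 31)*Y(b) = (3 + 31)*(2*8) = 34*16 = 544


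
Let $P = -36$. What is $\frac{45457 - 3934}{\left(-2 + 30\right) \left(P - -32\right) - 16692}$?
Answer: $- \frac{41523}{16804} \approx -2.471$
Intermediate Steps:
$\frac{45457 - 3934}{\left(-2 + 30\right) \left(P - -32\right) - 16692} = \frac{45457 - 3934}{\left(-2 + 30\right) \left(-36 - -32\right) - 16692} = \frac{41523}{28 \left(-36 + 32\right) - 16692} = \frac{41523}{28 \left(-4\right) - 16692} = \frac{41523}{-112 - 16692} = \frac{41523}{-16804} = 41523 \left(- \frac{1}{16804}\right) = - \frac{41523}{16804}$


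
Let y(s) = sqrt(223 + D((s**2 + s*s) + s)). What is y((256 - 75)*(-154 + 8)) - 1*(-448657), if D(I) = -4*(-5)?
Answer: 448657 + 9*sqrt(3) ≈ 4.4867e+5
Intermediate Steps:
D(I) = 20
y(s) = 9*sqrt(3) (y(s) = sqrt(223 + 20) = sqrt(243) = 9*sqrt(3))
y((256 - 75)*(-154 + 8)) - 1*(-448657) = 9*sqrt(3) - 1*(-448657) = 9*sqrt(3) + 448657 = 448657 + 9*sqrt(3)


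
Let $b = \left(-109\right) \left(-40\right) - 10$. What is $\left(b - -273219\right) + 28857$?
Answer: $306426$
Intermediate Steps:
$b = 4350$ ($b = 4360 - 10 = 4350$)
$\left(b - -273219\right) + 28857 = \left(4350 - -273219\right) + 28857 = \left(4350 + 273219\right) + 28857 = 277569 + 28857 = 306426$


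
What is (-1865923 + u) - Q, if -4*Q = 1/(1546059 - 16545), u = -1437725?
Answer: -20211903468287/6118056 ≈ -3.3036e+6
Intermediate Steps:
Q = -1/6118056 (Q = -1/(4*(1546059 - 16545)) = -1/4/1529514 = -1/4*1/1529514 = -1/6118056 ≈ -1.6345e-7)
(-1865923 + u) - Q = (-1865923 - 1437725) - 1*(-1/6118056) = -3303648 + 1/6118056 = -20211903468287/6118056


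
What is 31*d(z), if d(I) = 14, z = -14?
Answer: 434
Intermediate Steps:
31*d(z) = 31*14 = 434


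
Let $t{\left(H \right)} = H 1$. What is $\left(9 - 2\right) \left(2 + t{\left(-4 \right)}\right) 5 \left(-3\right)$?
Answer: $210$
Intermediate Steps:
$t{\left(H \right)} = H$
$\left(9 - 2\right) \left(2 + t{\left(-4 \right)}\right) 5 \left(-3\right) = \left(9 - 2\right) \left(2 - 4\right) 5 \left(-3\right) = 7 \left(-2\right) 5 \left(-3\right) = \left(-14\right) 5 \left(-3\right) = \left(-70\right) \left(-3\right) = 210$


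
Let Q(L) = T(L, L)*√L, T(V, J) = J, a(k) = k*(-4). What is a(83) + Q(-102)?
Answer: -332 - 102*I*√102 ≈ -332.0 - 1030.2*I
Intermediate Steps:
a(k) = -4*k
Q(L) = L^(3/2) (Q(L) = L*√L = L^(3/2))
a(83) + Q(-102) = -4*83 + (-102)^(3/2) = -332 - 102*I*√102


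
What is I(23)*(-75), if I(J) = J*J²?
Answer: -912525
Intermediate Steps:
I(J) = J³
I(23)*(-75) = 23³*(-75) = 12167*(-75) = -912525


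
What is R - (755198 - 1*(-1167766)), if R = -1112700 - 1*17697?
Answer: -3053361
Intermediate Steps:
R = -1130397 (R = -1112700 - 17697 = -1130397)
R - (755198 - 1*(-1167766)) = -1130397 - (755198 - 1*(-1167766)) = -1130397 - (755198 + 1167766) = -1130397 - 1*1922964 = -1130397 - 1922964 = -3053361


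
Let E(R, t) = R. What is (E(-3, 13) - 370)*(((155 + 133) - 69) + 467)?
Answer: -255878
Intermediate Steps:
(E(-3, 13) - 370)*(((155 + 133) - 69) + 467) = (-3 - 370)*(((155 + 133) - 69) + 467) = -373*((288 - 69) + 467) = -373*(219 + 467) = -373*686 = -255878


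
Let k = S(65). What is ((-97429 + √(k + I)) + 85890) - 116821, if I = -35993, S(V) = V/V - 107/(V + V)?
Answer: -128360 + I*√608278710/130 ≈ -1.2836e+5 + 189.72*I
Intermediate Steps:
S(V) = 1 - 107/(2*V) (S(V) = 1 - 107*1/(2*V) = 1 - 107/(2*V))
k = 23/130 (k = (-107/2 + 65)/65 = (1/65)*(23/2) = 23/130 ≈ 0.17692)
((-97429 + √(k + I)) + 85890) - 116821 = ((-97429 + √(23/130 - 35993)) + 85890) - 116821 = ((-97429 + √(-4679067/130)) + 85890) - 116821 = ((-97429 + I*√608278710/130) + 85890) - 116821 = (-11539 + I*√608278710/130) - 116821 = -128360 + I*√608278710/130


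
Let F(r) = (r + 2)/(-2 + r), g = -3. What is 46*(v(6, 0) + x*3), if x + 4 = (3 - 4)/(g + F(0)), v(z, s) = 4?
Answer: -667/2 ≈ -333.50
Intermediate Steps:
F(r) = (2 + r)/(-2 + r)
x = -15/4 (x = -4 + (3 - 4)/(-3 + (2 + 0)/(-2 + 0)) = -4 - 1/(-3 + 2/(-2)) = -4 - 1/(-3 - ½*2) = -4 - 1/(-3 - 1) = -4 - 1/(-4) = -4 - 1*(-¼) = -4 + ¼ = -15/4 ≈ -3.7500)
46*(v(6, 0) + x*3) = 46*(4 - 15/4*3) = 46*(4 - 45/4) = 46*(-29/4) = -667/2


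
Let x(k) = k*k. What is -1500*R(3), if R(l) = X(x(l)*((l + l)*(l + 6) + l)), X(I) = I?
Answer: -769500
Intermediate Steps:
x(k) = k²
R(l) = l²*(l + 2*l*(6 + l)) (R(l) = l²*((l + l)*(l + 6) + l) = l²*((2*l)*(6 + l) + l) = l²*(2*l*(6 + l) + l) = l²*(l + 2*l*(6 + l)))
-1500*R(3) = -1500*3³*(13 + 2*3) = -40500*(13 + 6) = -40500*19 = -1500*513 = -769500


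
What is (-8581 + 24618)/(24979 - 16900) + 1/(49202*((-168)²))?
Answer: 7423405678085/3739707828864 ≈ 1.9850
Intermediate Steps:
(-8581 + 24618)/(24979 - 16900) + 1/(49202*((-168)²)) = 16037/8079 + (1/49202)/28224 = 16037*(1/8079) + (1/49202)*(1/28224) = 16037/8079 + 1/1388677248 = 7423405678085/3739707828864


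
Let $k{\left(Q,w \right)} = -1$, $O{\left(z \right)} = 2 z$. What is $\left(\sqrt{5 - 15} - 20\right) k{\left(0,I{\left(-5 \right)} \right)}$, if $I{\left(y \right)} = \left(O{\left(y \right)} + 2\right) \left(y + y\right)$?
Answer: $20 - i \sqrt{10} \approx 20.0 - 3.1623 i$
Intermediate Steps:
$I{\left(y \right)} = 2 y \left(2 + 2 y\right)$ ($I{\left(y \right)} = \left(2 y + 2\right) \left(y + y\right) = \left(2 + 2 y\right) 2 y = 2 y \left(2 + 2 y\right)$)
$\left(\sqrt{5 - 15} - 20\right) k{\left(0,I{\left(-5 \right)} \right)} = \left(\sqrt{5 - 15} - 20\right) \left(-1\right) = \left(\sqrt{-10} - 20\right) \left(-1\right) = \left(i \sqrt{10} - 20\right) \left(-1\right) = \left(-20 + i \sqrt{10}\right) \left(-1\right) = 20 - i \sqrt{10}$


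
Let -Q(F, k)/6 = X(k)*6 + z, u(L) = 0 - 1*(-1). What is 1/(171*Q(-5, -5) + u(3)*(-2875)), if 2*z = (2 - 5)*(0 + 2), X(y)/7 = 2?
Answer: -1/85981 ≈ -1.1630e-5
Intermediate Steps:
X(y) = 14 (X(y) = 7*2 = 14)
z = -3 (z = ((2 - 5)*(0 + 2))/2 = (-3*2)/2 = (1/2)*(-6) = -3)
u(L) = 1 (u(L) = 0 + 1 = 1)
Q(F, k) = -486 (Q(F, k) = -6*(14*6 - 3) = -6*(84 - 3) = -6*81 = -486)
1/(171*Q(-5, -5) + u(3)*(-2875)) = 1/(171*(-486) + 1*(-2875)) = 1/(-83106 - 2875) = 1/(-85981) = -1/85981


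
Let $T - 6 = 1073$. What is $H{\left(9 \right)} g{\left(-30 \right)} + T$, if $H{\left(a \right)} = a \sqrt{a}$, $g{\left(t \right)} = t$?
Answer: $269$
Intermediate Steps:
$T = 1079$ ($T = 6 + 1073 = 1079$)
$H{\left(a \right)} = a^{\frac{3}{2}}$
$H{\left(9 \right)} g{\left(-30 \right)} + T = 9^{\frac{3}{2}} \left(-30\right) + 1079 = 27 \left(-30\right) + 1079 = -810 + 1079 = 269$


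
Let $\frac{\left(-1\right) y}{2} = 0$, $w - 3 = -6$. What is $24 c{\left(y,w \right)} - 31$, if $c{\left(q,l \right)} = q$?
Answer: $-31$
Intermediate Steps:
$w = -3$ ($w = 3 - 6 = -3$)
$y = 0$ ($y = \left(-2\right) 0 = 0$)
$24 c{\left(y,w \right)} - 31 = 24 \cdot 0 - 31 = 0 - 31 = -31$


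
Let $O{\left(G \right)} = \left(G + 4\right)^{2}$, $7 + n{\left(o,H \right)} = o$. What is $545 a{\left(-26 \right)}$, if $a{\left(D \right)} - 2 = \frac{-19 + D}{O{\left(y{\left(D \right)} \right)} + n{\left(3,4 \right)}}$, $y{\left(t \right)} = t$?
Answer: $\frac{33245}{32} \approx 1038.9$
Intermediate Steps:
$n{\left(o,H \right)} = -7 + o$
$O{\left(G \right)} = \left(4 + G\right)^{2}$
$a{\left(D \right)} = 2 + \frac{-19 + D}{-4 + \left(4 + D\right)^{2}}$ ($a{\left(D \right)} = 2 + \frac{-19 + D}{\left(4 + D\right)^{2} + \left(-7 + 3\right)} = 2 + \frac{-19 + D}{\left(4 + D\right)^{2} - 4} = 2 + \frac{-19 + D}{-4 + \left(4 + D\right)^{2}}$)
$545 a{\left(-26 \right)} = 545 \frac{-27 - 26 + 2 \left(4 - 26\right)^{2}}{-4 + \left(4 - 26\right)^{2}} = 545 \frac{-27 - 26 + 2 \left(-22\right)^{2}}{-4 + \left(-22\right)^{2}} = 545 \frac{-27 - 26 + 2 \cdot 484}{-4 + 484} = 545 \frac{-27 - 26 + 968}{480} = 545 \cdot \frac{1}{480} \cdot 915 = 545 \cdot \frac{61}{32} = \frac{33245}{32}$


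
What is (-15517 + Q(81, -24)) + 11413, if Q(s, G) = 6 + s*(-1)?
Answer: -4179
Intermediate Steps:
Q(s, G) = 6 - s
(-15517 + Q(81, -24)) + 11413 = (-15517 + (6 - 1*81)) + 11413 = (-15517 + (6 - 81)) + 11413 = (-15517 - 75) + 11413 = -15592 + 11413 = -4179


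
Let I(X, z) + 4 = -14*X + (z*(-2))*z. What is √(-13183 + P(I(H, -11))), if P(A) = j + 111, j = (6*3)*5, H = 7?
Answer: I*√12982 ≈ 113.94*I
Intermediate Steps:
I(X, z) = -4 - 14*X - 2*z² (I(X, z) = -4 + (-14*X + (z*(-2))*z) = -4 + (-14*X + (-2*z)*z) = -4 + (-14*X - 2*z²) = -4 - 14*X - 2*z²)
j = 90 (j = 18*5 = 90)
P(A) = 201 (P(A) = 90 + 111 = 201)
√(-13183 + P(I(H, -11))) = √(-13183 + 201) = √(-12982) = I*√12982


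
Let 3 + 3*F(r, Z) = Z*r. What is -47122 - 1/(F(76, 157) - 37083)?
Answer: -4680157037/99320 ≈ -47122.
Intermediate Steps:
F(r, Z) = -1 + Z*r/3 (F(r, Z) = -1 + (Z*r)/3 = -1 + Z*r/3)
-47122 - 1/(F(76, 157) - 37083) = -47122 - 1/((-1 + (1/3)*157*76) - 37083) = -47122 - 1/((-1 + 11932/3) - 37083) = -47122 - 1/(11929/3 - 37083) = -47122 - 1/(-99320/3) = -47122 - 1*(-3/99320) = -47122 + 3/99320 = -4680157037/99320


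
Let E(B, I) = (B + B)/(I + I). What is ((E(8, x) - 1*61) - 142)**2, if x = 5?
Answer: 1014049/25 ≈ 40562.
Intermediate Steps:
E(B, I) = B/I (E(B, I) = (2*B)/((2*I)) = (2*B)*(1/(2*I)) = B/I)
((E(8, x) - 1*61) - 142)**2 = ((8/5 - 1*61) - 142)**2 = ((8*(1/5) - 61) - 142)**2 = ((8/5 - 61) - 142)**2 = (-297/5 - 142)**2 = (-1007/5)**2 = 1014049/25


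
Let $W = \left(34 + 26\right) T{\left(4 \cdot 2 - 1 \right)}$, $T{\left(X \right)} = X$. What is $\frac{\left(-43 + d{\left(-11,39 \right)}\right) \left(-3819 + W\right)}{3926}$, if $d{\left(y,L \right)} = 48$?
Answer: $- \frac{16995}{3926} \approx -4.3288$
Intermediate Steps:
$W = 420$ ($W = \left(34 + 26\right) \left(4 \cdot 2 - 1\right) = 60 \left(8 - 1\right) = 60 \cdot 7 = 420$)
$\frac{\left(-43 + d{\left(-11,39 \right)}\right) \left(-3819 + W\right)}{3926} = \frac{\left(-43 + 48\right) \left(-3819 + 420\right)}{3926} = 5 \left(-3399\right) \frac{1}{3926} = \left(-16995\right) \frac{1}{3926} = - \frac{16995}{3926}$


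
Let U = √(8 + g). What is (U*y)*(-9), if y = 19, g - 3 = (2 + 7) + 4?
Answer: -342*√6 ≈ -837.73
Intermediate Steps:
g = 16 (g = 3 + ((2 + 7) + 4) = 3 + (9 + 4) = 3 + 13 = 16)
U = 2*√6 (U = √(8 + 16) = √24 = 2*√6 ≈ 4.8990)
(U*y)*(-9) = ((2*√6)*19)*(-9) = (38*√6)*(-9) = -342*√6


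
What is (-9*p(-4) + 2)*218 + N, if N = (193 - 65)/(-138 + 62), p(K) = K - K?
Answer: 8252/19 ≈ 434.32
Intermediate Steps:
p(K) = 0
N = -32/19 (N = 128/(-76) = 128*(-1/76) = -32/19 ≈ -1.6842)
(-9*p(-4) + 2)*218 + N = (-9*0 + 2)*218 - 32/19 = (0 + 2)*218 - 32/19 = 2*218 - 32/19 = 436 - 32/19 = 8252/19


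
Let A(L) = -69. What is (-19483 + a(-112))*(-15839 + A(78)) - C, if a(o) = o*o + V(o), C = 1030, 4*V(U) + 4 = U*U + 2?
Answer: 60505048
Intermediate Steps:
V(U) = -½ + U²/4 (V(U) = -1 + (U*U + 2)/4 = -1 + (U² + 2)/4 = -1 + (2 + U²)/4 = -1 + (½ + U²/4) = -½ + U²/4)
a(o) = -½ + 5*o²/4 (a(o) = o*o + (-½ + o²/4) = o² + (-½ + o²/4) = -½ + 5*o²/4)
(-19483 + a(-112))*(-15839 + A(78)) - C = (-19483 + (-½ + (5/4)*(-112)²))*(-15839 - 69) - 1*1030 = (-19483 + (-½ + (5/4)*12544))*(-15908) - 1030 = (-19483 + (-½ + 15680))*(-15908) - 1030 = (-19483 + 31359/2)*(-15908) - 1030 = -7607/2*(-15908) - 1030 = 60506078 - 1030 = 60505048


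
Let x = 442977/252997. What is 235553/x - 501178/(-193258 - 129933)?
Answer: 19260531859117037/143166179607 ≈ 1.3453e+5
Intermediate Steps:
x = 442977/252997 (x = 442977*(1/252997) = 442977/252997 ≈ 1.7509)
235553/x - 501178/(-193258 - 129933) = 235553/(442977/252997) - 501178/(-193258 - 129933) = 235553*(252997/442977) - 501178/(-323191) = 59594202341/442977 - 501178*(-1/323191) = 59594202341/442977 + 501178/323191 = 19260531859117037/143166179607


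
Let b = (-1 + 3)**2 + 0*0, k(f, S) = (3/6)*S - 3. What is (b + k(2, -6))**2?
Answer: 4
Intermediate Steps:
k(f, S) = -3 + S/2 (k(f, S) = (3*(1/6))*S - 3 = S/2 - 3 = -3 + S/2)
b = 4 (b = 2**2 + 0 = 4 + 0 = 4)
(b + k(2, -6))**2 = (4 + (-3 + (1/2)*(-6)))**2 = (4 + (-3 - 3))**2 = (4 - 6)**2 = (-2)**2 = 4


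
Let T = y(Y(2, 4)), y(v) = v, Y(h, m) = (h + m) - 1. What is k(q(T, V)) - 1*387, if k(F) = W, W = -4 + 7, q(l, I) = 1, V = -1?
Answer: -384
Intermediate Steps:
Y(h, m) = -1 + h + m
T = 5 (T = -1 + 2 + 4 = 5)
W = 3
k(F) = 3
k(q(T, V)) - 1*387 = 3 - 1*387 = 3 - 387 = -384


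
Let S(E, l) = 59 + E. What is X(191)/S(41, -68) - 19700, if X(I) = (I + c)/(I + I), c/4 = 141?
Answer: -150507849/7640 ≈ -19700.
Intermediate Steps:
c = 564 (c = 4*141 = 564)
X(I) = (564 + I)/(2*I) (X(I) = (I + 564)/(I + I) = (564 + I)/((2*I)) = (564 + I)*(1/(2*I)) = (564 + I)/(2*I))
X(191)/S(41, -68) - 19700 = ((1/2)*(564 + 191)/191)/(59 + 41) - 19700 = ((1/2)*(1/191)*755)/100 - 19700 = (755/382)*(1/100) - 19700 = 151/7640 - 19700 = -150507849/7640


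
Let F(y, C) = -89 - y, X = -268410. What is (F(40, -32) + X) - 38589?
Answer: -307128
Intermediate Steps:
(F(40, -32) + X) - 38589 = ((-89 - 1*40) - 268410) - 38589 = ((-89 - 40) - 268410) - 38589 = (-129 - 268410) - 38589 = -268539 - 38589 = -307128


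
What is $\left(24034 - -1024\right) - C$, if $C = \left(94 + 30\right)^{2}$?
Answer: $9682$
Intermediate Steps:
$C = 15376$ ($C = 124^{2} = 15376$)
$\left(24034 - -1024\right) - C = \left(24034 - -1024\right) - 15376 = \left(24034 + 1024\right) - 15376 = 25058 - 15376 = 9682$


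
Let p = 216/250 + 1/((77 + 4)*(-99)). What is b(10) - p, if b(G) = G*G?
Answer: 99371573/1002375 ≈ 99.136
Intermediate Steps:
b(G) = G²
p = 865927/1002375 (p = 216*(1/250) - 1/99/81 = 108/125 + (1/81)*(-1/99) = 108/125 - 1/8019 = 865927/1002375 ≈ 0.86388)
b(10) - p = 10² - 1*865927/1002375 = 100 - 865927/1002375 = 99371573/1002375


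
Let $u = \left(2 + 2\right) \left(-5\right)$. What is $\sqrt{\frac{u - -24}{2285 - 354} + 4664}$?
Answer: $\frac{2 \sqrt{4347737257}}{1931} \approx 68.293$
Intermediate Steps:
$u = -20$ ($u = 4 \left(-5\right) = -20$)
$\sqrt{\frac{u - -24}{2285 - 354} + 4664} = \sqrt{\frac{-20 - -24}{2285 - 354} + 4664} = \sqrt{\frac{-20 + 24}{2285 - 354} + 4664} = \sqrt{\frac{4}{1931} + 4664} = \sqrt{\frac{9006188}{1931}} = \frac{2 \sqrt{4347737257}}{1931}$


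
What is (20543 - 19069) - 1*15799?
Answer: -14325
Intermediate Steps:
(20543 - 19069) - 1*15799 = 1474 - 15799 = -14325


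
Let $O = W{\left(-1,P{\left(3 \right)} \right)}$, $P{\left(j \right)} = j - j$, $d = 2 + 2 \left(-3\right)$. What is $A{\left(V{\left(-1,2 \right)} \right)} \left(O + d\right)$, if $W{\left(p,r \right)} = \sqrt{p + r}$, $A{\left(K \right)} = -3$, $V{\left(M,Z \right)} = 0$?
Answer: $12 - 3 i \approx 12.0 - 3.0 i$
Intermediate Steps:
$d = -4$ ($d = 2 - 6 = -4$)
$P{\left(j \right)} = 0$
$O = i$ ($O = \sqrt{-1 + 0} = \sqrt{-1} = i \approx 1.0 i$)
$A{\left(V{\left(-1,2 \right)} \right)} \left(O + d\right) = - 3 \left(i - 4\right) = - 3 \left(-4 + i\right) = 12 - 3 i$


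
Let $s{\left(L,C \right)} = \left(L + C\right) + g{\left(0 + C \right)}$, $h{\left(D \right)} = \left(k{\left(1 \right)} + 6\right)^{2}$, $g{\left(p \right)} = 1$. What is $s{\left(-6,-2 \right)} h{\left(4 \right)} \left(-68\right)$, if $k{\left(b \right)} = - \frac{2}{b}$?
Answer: $7616$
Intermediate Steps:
$h{\left(D \right)} = 16$ ($h{\left(D \right)} = \left(- \frac{2}{1} + 6\right)^{2} = \left(\left(-2\right) 1 + 6\right)^{2} = \left(-2 + 6\right)^{2} = 4^{2} = 16$)
$s{\left(L,C \right)} = 1 + C + L$ ($s{\left(L,C \right)} = \left(L + C\right) + 1 = \left(C + L\right) + 1 = 1 + C + L$)
$s{\left(-6,-2 \right)} h{\left(4 \right)} \left(-68\right) = \left(1 - 2 - 6\right) 16 \left(-68\right) = \left(-7\right) 16 \left(-68\right) = \left(-112\right) \left(-68\right) = 7616$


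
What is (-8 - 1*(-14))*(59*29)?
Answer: 10266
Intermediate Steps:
(-8 - 1*(-14))*(59*29) = (-8 + 14)*1711 = 6*1711 = 10266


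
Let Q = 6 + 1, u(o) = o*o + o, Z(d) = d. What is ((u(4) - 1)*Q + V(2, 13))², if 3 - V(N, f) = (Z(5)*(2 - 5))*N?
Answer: 27556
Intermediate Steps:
u(o) = o + o² (u(o) = o² + o = o + o²)
V(N, f) = 3 + 15*N (V(N, f) = 3 - 5*(2 - 5)*N = 3 - 5*(-3)*N = 3 - (-15)*N = 3 + 15*N)
Q = 7
((u(4) - 1)*Q + V(2, 13))² = ((4*(1 + 4) - 1)*7 + (3 + 15*2))² = ((4*5 - 1)*7 + (3 + 30))² = ((20 - 1)*7 + 33)² = (19*7 + 33)² = (133 + 33)² = 166² = 27556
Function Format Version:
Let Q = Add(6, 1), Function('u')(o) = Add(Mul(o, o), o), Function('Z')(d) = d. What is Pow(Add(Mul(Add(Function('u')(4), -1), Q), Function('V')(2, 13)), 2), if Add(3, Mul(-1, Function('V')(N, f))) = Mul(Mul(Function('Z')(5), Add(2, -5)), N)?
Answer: 27556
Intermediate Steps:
Function('u')(o) = Add(o, Pow(o, 2)) (Function('u')(o) = Add(Pow(o, 2), o) = Add(o, Pow(o, 2)))
Function('V')(N, f) = Add(3, Mul(15, N)) (Function('V')(N, f) = Add(3, Mul(-1, Mul(Mul(5, Add(2, -5)), N))) = Add(3, Mul(-1, Mul(Mul(5, -3), N))) = Add(3, Mul(-1, Mul(-15, N))) = Add(3, Mul(15, N)))
Q = 7
Pow(Add(Mul(Add(Function('u')(4), -1), Q), Function('V')(2, 13)), 2) = Pow(Add(Mul(Add(Mul(4, Add(1, 4)), -1), 7), Add(3, Mul(15, 2))), 2) = Pow(Add(Mul(Add(Mul(4, 5), -1), 7), Add(3, 30)), 2) = Pow(Add(Mul(Add(20, -1), 7), 33), 2) = Pow(Add(Mul(19, 7), 33), 2) = Pow(Add(133, 33), 2) = Pow(166, 2) = 27556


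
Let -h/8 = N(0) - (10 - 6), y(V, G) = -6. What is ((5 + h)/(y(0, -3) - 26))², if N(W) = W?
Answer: 1369/1024 ≈ 1.3369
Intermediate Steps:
h = 32 (h = -8*(0 - (10 - 6)) = -8*(0 - 1*4) = -8*(0 - 4) = -8*(-4) = 32)
((5 + h)/(y(0, -3) - 26))² = ((5 + 32)/(-6 - 26))² = (37/(-32))² = (37*(-1/32))² = (-37/32)² = 1369/1024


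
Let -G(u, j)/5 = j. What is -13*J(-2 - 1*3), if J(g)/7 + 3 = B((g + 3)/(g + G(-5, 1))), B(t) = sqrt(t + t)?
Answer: 273 - 91*sqrt(10)/5 ≈ 215.45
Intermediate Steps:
G(u, j) = -5*j
B(t) = sqrt(2)*sqrt(t) (B(t) = sqrt(2*t) = sqrt(2)*sqrt(t))
J(g) = -21 + 7*sqrt(2)*sqrt((3 + g)/(-5 + g)) (J(g) = -21 + 7*(sqrt(2)*sqrt((g + 3)/(g - 5*1))) = -21 + 7*(sqrt(2)*sqrt((3 + g)/(g - 5))) = -21 + 7*(sqrt(2)*sqrt((3 + g)/(-5 + g))) = -21 + 7*sqrt(2)*sqrt((3 + g)/(-5 + g)))
-13*J(-2 - 1*3) = -13*(-21 + 7*sqrt(2)*sqrt((3 + (-2 - 1*3))/(-5 + (-2 - 1*3)))) = -13*(-21 + 7*sqrt(2)*sqrt((3 + (-2 - 3))/(-5 + (-2 - 3)))) = -13*(-21 + 7*sqrt(2)*sqrt((3 - 5)/(-5 - 5))) = -13*(-21 + 7*sqrt(2)*sqrt(-2/(-10))) = -13*(-21 + 7*sqrt(2)*sqrt(-1/10*(-2))) = -13*(-21 + 7*sqrt(2)*sqrt(1/5)) = -13*(-21 + 7*sqrt(2)*(sqrt(5)/5)) = -13*(-21 + 7*sqrt(10)/5) = 273 - 91*sqrt(10)/5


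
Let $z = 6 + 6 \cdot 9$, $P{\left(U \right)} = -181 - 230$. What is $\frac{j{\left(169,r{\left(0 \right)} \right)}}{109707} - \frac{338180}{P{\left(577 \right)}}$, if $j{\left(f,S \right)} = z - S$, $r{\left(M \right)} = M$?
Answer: $\frac{12366912640}{15029859} \approx 822.82$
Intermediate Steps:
$P{\left(U \right)} = -411$
$z = 60$ ($z = 6 + 54 = 60$)
$j{\left(f,S \right)} = 60 - S$
$\frac{j{\left(169,r{\left(0 \right)} \right)}}{109707} - \frac{338180}{P{\left(577 \right)}} = \frac{60 - 0}{109707} - \frac{338180}{-411} = \left(60 + 0\right) \frac{1}{109707} - - \frac{338180}{411} = 60 \cdot \frac{1}{109707} + \frac{338180}{411} = \frac{20}{36569} + \frac{338180}{411} = \frac{12366912640}{15029859}$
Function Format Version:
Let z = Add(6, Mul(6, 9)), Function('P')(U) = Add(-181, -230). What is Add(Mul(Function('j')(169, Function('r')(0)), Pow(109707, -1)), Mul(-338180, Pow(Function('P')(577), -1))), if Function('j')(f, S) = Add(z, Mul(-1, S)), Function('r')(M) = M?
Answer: Rational(12366912640, 15029859) ≈ 822.82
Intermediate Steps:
Function('P')(U) = -411
z = 60 (z = Add(6, 54) = 60)
Function('j')(f, S) = Add(60, Mul(-1, S))
Add(Mul(Function('j')(169, Function('r')(0)), Pow(109707, -1)), Mul(-338180, Pow(Function('P')(577), -1))) = Add(Mul(Add(60, Mul(-1, 0)), Pow(109707, -1)), Mul(-338180, Pow(-411, -1))) = Add(Mul(Add(60, 0), Rational(1, 109707)), Mul(-338180, Rational(-1, 411))) = Add(Mul(60, Rational(1, 109707)), Rational(338180, 411)) = Add(Rational(20, 36569), Rational(338180, 411)) = Rational(12366912640, 15029859)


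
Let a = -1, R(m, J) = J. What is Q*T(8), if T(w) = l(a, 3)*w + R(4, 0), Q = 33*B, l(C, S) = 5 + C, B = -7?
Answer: -7392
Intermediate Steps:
Q = -231 (Q = 33*(-7) = -231)
T(w) = 4*w (T(w) = (5 - 1)*w + 0 = 4*w + 0 = 4*w)
Q*T(8) = -924*8 = -231*32 = -7392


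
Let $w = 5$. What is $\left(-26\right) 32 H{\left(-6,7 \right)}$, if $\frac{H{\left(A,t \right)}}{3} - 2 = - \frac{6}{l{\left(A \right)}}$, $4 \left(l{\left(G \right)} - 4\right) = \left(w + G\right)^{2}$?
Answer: $- \frac{24960}{17} \approx -1468.2$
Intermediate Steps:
$l{\left(G \right)} = 4 + \frac{\left(5 + G\right)^{2}}{4}$
$H{\left(A,t \right)} = 6 - \frac{18}{4 + \frac{\left(5 + A\right)^{2}}{4}}$ ($H{\left(A,t \right)} = 6 + 3 \left(- \frac{6}{4 + \frac{\left(5 + A\right)^{2}}{4}}\right) = 6 - \frac{18}{4 + \frac{\left(5 + A\right)^{2}}{4}}$)
$\left(-26\right) 32 H{\left(-6,7 \right)} = \left(-26\right) 32 \frac{6 \left(4 + \left(5 - 6\right)^{2}\right)}{16 + \left(5 - 6\right)^{2}} = - 832 \frac{6 \left(4 + \left(-1\right)^{2}\right)}{16 + \left(-1\right)^{2}} = - 832 \frac{6 \left(4 + 1\right)}{16 + 1} = - 832 \cdot 6 \cdot \frac{1}{17} \cdot 5 = \left(-832\right) \frac{30}{17} = - \frac{24960}{17}$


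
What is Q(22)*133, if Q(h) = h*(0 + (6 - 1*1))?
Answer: 14630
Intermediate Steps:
Q(h) = 5*h (Q(h) = h*(0 + (6 - 1)) = h*(0 + 5) = h*5 = 5*h)
Q(22)*133 = (5*22)*133 = 110*133 = 14630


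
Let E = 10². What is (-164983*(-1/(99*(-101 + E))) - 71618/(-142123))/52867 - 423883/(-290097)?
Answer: 34278271045969642/23976454113745947 ≈ 1.4297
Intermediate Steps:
E = 100
(-164983*(-1/(99*(-101 + E))) - 71618/(-142123))/52867 - 423883/(-290097) = (-164983*(-1/(99*(-101 + 100))) - 71618/(-142123))/52867 - 423883/(-290097) = (-164983/((-99*(-1))) - 71618*(-1/142123))*(1/52867) - 423883*(-1/290097) = (-164983/99 + 71618/142123)*(1/52867) + 423883/290097 = -23440788727/14070177*1/52867 + 423883/290097 = -23440788727/743848047459 + 423883/290097 = 34278271045969642/23976454113745947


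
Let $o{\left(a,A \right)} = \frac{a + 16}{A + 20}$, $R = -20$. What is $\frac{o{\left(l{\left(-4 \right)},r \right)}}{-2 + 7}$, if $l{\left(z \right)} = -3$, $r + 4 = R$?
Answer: $- \frac{13}{20} \approx -0.65$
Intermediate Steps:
$r = -24$ ($r = -4 - 20 = -24$)
$o{\left(a,A \right)} = \frac{16 + a}{20 + A}$
$\frac{o{\left(l{\left(-4 \right)},r \right)}}{-2 + 7} = \frac{\frac{1}{20 - 24} \left(16 - 3\right)}{-2 + 7} = \frac{\frac{1}{-4} \cdot 13}{5} = \left(- \frac{1}{4}\right) 13 \cdot \frac{1}{5} = \left(- \frac{13}{4}\right) \frac{1}{5} = - \frac{13}{20}$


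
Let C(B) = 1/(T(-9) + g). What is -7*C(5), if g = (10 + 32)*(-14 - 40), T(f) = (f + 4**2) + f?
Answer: 7/2270 ≈ 0.0030837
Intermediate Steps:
T(f) = 16 + 2*f (T(f) = (f + 16) + f = (16 + f) + f = 16 + 2*f)
g = -2268 (g = 42*(-54) = -2268)
C(B) = -1/2270 (C(B) = 1/((16 + 2*(-9)) - 2268) = 1/((16 - 18) - 2268) = 1/(-2 - 2268) = 1/(-2270) = -1/2270)
-7*C(5) = -7*(-1/2270) = 7/2270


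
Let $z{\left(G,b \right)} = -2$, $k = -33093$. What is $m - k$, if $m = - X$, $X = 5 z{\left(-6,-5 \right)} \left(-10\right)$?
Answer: $32993$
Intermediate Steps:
$X = 100$ ($X = 5 \left(-2\right) \left(-10\right) = \left(-10\right) \left(-10\right) = 100$)
$m = -100$ ($m = \left(-1\right) 100 = -100$)
$m - k = -100 - -33093 = -100 + 33093 = 32993$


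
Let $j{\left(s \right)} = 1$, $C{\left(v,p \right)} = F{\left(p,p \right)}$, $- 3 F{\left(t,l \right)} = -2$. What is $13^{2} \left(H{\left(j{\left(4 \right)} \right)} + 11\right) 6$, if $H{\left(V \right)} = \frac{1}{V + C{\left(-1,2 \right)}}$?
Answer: $\frac{58812}{5} \approx 11762.0$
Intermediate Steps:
$F{\left(t,l \right)} = \frac{2}{3}$ ($F{\left(t,l \right)} = \left(- \frac{1}{3}\right) \left(-2\right) = \frac{2}{3}$)
$C{\left(v,p \right)} = \frac{2}{3}$
$H{\left(V \right)} = \frac{1}{\frac{2}{3} + V}$ ($H{\left(V \right)} = \frac{1}{V + \frac{2}{3}} = \frac{1}{\frac{2}{3} + V}$)
$13^{2} \left(H{\left(j{\left(4 \right)} \right)} + 11\right) 6 = 13^{2} \left(\frac{3}{2 + 3 \cdot 1} + 11\right) 6 = 169 \left(\frac{3}{2 + 3} + 11\right) 6 = 169 \left(\frac{3}{5} + 11\right) 6 = 169 \cdot \frac{58}{5} \cdot 6 = 169 \cdot \frac{348}{5} = \frac{58812}{5}$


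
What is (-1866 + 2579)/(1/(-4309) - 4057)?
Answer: -3072317/17481614 ≈ -0.17575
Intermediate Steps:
(-1866 + 2579)/(1/(-4309) - 4057) = 713/(-1/4309 - 4057) = 713/(-17481614/4309) = 713*(-4309/17481614) = -3072317/17481614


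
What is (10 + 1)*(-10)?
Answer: -110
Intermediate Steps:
(10 + 1)*(-10) = 11*(-10) = -110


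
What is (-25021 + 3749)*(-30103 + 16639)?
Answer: 286406208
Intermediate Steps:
(-25021 + 3749)*(-30103 + 16639) = -21272*(-13464) = 286406208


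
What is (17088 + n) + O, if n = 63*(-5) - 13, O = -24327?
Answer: -7567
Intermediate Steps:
n = -328 (n = -315 - 13 = -328)
(17088 + n) + O = (17088 - 328) - 24327 = 16760 - 24327 = -7567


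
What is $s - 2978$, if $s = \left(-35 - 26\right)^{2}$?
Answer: $743$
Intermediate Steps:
$s = 3721$ ($s = \left(-61\right)^{2} = 3721$)
$s - 2978 = 3721 - 2978 = 743$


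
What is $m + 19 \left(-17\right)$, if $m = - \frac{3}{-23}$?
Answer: $- \frac{7426}{23} \approx -322.87$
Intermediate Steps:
$m = \frac{3}{23}$ ($m = \left(-3\right) \left(- \frac{1}{23}\right) = \frac{3}{23} \approx 0.13043$)
$m + 19 \left(-17\right) = \frac{3}{23} + 19 \left(-17\right) = \frac{3}{23} - 323 = - \frac{7426}{23}$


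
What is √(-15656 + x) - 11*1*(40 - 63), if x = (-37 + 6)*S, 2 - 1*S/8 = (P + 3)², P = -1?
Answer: 253 + 2*I*√3790 ≈ 253.0 + 123.13*I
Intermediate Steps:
S = -16 (S = 16 - 8*(-1 + 3)² = 16 - 8*2² = 16 - 8*4 = 16 - 32 = -16)
x = 496 (x = (-37 + 6)*(-16) = -31*(-16) = 496)
√(-15656 + x) - 11*1*(40 - 63) = √(-15656 + 496) - 11*1*(40 - 63) = √(-15160) - 11*(-23) = 2*I*√3790 - 1*(-253) = 2*I*√3790 + 253 = 253 + 2*I*√3790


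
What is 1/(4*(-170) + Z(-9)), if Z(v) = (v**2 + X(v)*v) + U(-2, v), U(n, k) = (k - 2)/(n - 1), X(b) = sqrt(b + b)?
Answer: -2679/1601459 + 243*I*sqrt(2)/3202918 ≈ -0.0016728 + 0.00010729*I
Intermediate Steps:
X(b) = sqrt(2)*sqrt(b) (X(b) = sqrt(2*b) = sqrt(2)*sqrt(b))
U(n, k) = (-2 + k)/(-1 + n)
Z(v) = 2/3 + v**2 - v/3 + sqrt(2)*v**(3/2) (Z(v) = (v**2 + (sqrt(2)*sqrt(v))*v) + (-2 + v)/(-1 - 2) = (v**2 + sqrt(2)*v**(3/2)) + (-2 + v)/(-3) = (v**2 + sqrt(2)*v**(3/2)) - (-2 + v)/3 = (v**2 + sqrt(2)*v**(3/2)) + (2/3 - v/3) = 2/3 + v**2 - v/3 + sqrt(2)*v**(3/2))
1/(4*(-170) + Z(-9)) = 1/(4*(-170) + (2/3 + (-9)**2 - 1/3*(-9) + sqrt(2)*(-9)**(3/2))) = 1/(-680 + (2/3 + 81 + 3 + sqrt(2)*(-27*I))) = 1/(-680 + (2/3 + 81 + 3 - 27*I*sqrt(2))) = 1/(-680 + (254/3 - 27*I*sqrt(2))) = 1/(-1786/3 - 27*I*sqrt(2))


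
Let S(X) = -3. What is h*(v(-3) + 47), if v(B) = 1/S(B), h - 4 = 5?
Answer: 420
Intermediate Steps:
h = 9 (h = 4 + 5 = 9)
v(B) = -⅓ (v(B) = 1/(-3) = -⅓)
h*(v(-3) + 47) = 9*(-⅓ + 47) = 9*(140/3) = 420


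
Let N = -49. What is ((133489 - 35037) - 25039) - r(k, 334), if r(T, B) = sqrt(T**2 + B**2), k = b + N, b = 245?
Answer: 73413 - 2*sqrt(37493) ≈ 73026.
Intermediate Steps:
k = 196 (k = 245 - 49 = 196)
r(T, B) = sqrt(B**2 + T**2)
((133489 - 35037) - 25039) - r(k, 334) = ((133489 - 35037) - 25039) - sqrt(334**2 + 196**2) = (98452 - 25039) - sqrt(111556 + 38416) = 73413 - sqrt(149972) = 73413 - 2*sqrt(37493)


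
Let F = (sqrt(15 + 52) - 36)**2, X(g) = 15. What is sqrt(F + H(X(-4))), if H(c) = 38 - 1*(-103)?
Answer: 2*sqrt(376 - 18*sqrt(67)) ≈ 30.243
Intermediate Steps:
H(c) = 141 (H(c) = 38 + 103 = 141)
F = (-36 + sqrt(67))**2 (F = (sqrt(67) - 36)**2 = (-36 + sqrt(67))**2 ≈ 773.65)
sqrt(F + H(X(-4))) = sqrt((36 - sqrt(67))**2 + 141) = sqrt(141 + (36 - sqrt(67))**2)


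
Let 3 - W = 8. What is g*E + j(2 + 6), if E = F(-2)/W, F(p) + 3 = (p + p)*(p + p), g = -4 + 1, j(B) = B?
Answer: 79/5 ≈ 15.800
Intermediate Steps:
g = -3
F(p) = -3 + 4*p² (F(p) = -3 + (p + p)*(p + p) = -3 + (2*p)*(2*p) = -3 + 4*p²)
W = -5 (W = 3 - 1*8 = 3 - 8 = -5)
E = -13/5 (E = (-3 + 4*(-2)²)/(-5) = (-3 + 4*4)*(-⅕) = (-3 + 16)*(-⅕) = 13*(-⅕) = -13/5 ≈ -2.6000)
g*E + j(2 + 6) = -3*(-13/5) + (2 + 6) = 39/5 + 8 = 79/5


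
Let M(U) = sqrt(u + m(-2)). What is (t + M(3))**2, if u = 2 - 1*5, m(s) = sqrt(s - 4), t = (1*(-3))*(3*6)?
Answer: (54 - sqrt(-3 + I*sqrt(6)))**2 ≈ 2841.6 - 197.76*I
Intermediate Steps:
t = -54 (t = -3*18 = -54)
m(s) = sqrt(-4 + s)
u = -3 (u = 2 - 5 = -3)
M(U) = sqrt(-3 + I*sqrt(6)) (M(U) = sqrt(-3 + sqrt(-4 - 2)) = sqrt(-3 + sqrt(-6)) = sqrt(-3 + I*sqrt(6)))
(t + M(3))**2 = (-54 + sqrt(-3 + I*sqrt(6)))**2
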